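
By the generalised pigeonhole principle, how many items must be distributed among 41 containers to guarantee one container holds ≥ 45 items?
n = (45 − 1)·41 + 1 = 1805

By the generalised pigeonhole principle, to guarantee some box contains ≥ r objects we need more than (r − 1) · k objects total. Threshold: n = (r − 1) · k + 1. With r = 45 and k = 41: n = 44 · 41 + 1 = 1804 + 1 = 1805. For n = 1804 = 44 · 41, we can put exactly 44 objects in every box, avoiding 45 in any single one — so 1805 is tight.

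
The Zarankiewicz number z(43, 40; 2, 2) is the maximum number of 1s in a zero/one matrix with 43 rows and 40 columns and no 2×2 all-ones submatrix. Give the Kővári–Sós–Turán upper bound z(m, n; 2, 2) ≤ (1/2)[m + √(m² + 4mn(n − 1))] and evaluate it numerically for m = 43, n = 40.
z(43, 40; 2, 2) ≤ (1/2)[43 + √(43² + 4·43·40·39)] = (1/2)[43 + √270169] = 281.3889

Kővári–Sós–Turán: let r_1, ..., r_43 be the row sums and z = Σ r_i the total number of 1s. Each pair of columns can share at most one row with both entries 1 (else a 2×2 all-ones block appears), so Σ_i C(r_i, 2) ≤ C(40, 2) = 780. By convexity Σ_i C(r_i, 2) ≥ 43·C(z/43, 2) = z(z − 43)/(2·43), giving z² − 43z − 43·40·39 ≤ 0 and hence z ≤ (1/2)[43 + √(1849 + 4·67080)] = (1/2)[43 + √270169] ≈ (1/2)(43 + 519.7778) = 281.3889.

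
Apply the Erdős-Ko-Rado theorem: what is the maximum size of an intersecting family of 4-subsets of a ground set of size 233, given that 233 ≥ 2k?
max |F| = C(232, 3) = 2054360

The Erdős-Ko-Rado theorem states: for n ≥ 2k, an intersecting family of k-subsets of an n-element set has size at most C(n − 1, k − 1), with equality for 'star' families {A ⊆ [n] : |A| = k, i ∈ A} (fix an element i). For n = 233, k = 4: C(232, 3) = 2054360.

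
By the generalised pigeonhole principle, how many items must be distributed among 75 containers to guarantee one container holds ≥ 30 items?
n = (30 − 1)·75 + 1 = 2176

By the generalised pigeonhole principle, to guarantee some box contains ≥ r objects we need more than (r − 1) · k objects total. Threshold: n = (r − 1) · k + 1. With r = 30 and k = 75: n = 29 · 75 + 1 = 2175 + 1 = 2176. For n = 2175 = 29 · 75, we can put exactly 29 objects in every box, avoiding 30 in any single one — so 2176 is tight.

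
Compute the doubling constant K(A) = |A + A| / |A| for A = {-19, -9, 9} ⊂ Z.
K = |A + A| / |A| = 6/3 = 2

Enumerate A + A = {a + b : a, b ∈ A}. With |A| = 3, there are |A|^2 = 9 ordered sum pairs; collecting distinct values, A + A = {-38, -28, -18, -10, 0, 18}, so |A + A| = 6. Thus K = 6/3 = 2. For comparison, the minimum possible |A + A| over all 3-element sets is 2·3 − 1 = 5 (so min K = 5/3), attained only by arithmetic progressions.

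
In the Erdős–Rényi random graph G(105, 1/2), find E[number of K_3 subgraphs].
E[# K_3] = C(105, 3) · (1/2)^C(3, 2) = 187460 / 2^3 = 46865/2 = 23432.5

For each 3-subset S of vertices (there are C(105, 3) = 187460 such S), let X_S = 1 if S induces a K_3 (all C(3, 2) = 3 edges present). Then P(X_S = 1) = (1/2)^3 = 1/8. By linearity of expectation, E[# K_3] = C(105, 3) · (1/2)^3 = 187460 / 8 = 46865/2 = 23432.5.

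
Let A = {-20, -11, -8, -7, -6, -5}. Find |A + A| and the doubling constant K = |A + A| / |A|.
K = |A + A| / |A| = 17/6

Enumerate A + A = {a + b : a, b ∈ A}. With |A| = 6, there are |A|^2 = 36 ordered sum pairs; collecting distinct values, A + A = {-40, -31, -28, -27, -26, -25, -22, -19, -18, -17, -16, -15, -14, -13, -12, -11, -10}, so |A + A| = 17. Thus K = 17/6. For comparison, the minimum possible |A + A| over all 6-element sets is 2·6 − 1 = 11 (so min K = 11/6), attained only by arithmetic progressions.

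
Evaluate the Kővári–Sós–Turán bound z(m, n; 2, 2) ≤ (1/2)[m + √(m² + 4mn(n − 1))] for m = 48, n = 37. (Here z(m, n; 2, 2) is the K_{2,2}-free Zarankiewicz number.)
z(48, 37; 2, 2) ≤ (1/2)[48 + √(48² + 4·48·37·36)] = (1/2)[48 + √258048] = 277.9921

Kővári–Sós–Turán: let r_1, ..., r_48 be the row sums and z = Σ r_i the total number of 1s. Each pair of columns can share at most one row with both entries 1 (else a 2×2 all-ones block appears), so Σ_i C(r_i, 2) ≤ C(37, 2) = 666. By convexity Σ_i C(r_i, 2) ≥ 48·C(z/48, 2) = z(z − 48)/(2·48), giving z² − 48z − 48·37·36 ≤ 0 and hence z ≤ (1/2)[48 + √(2304 + 4·63936)] = (1/2)[48 + √258048] ≈ (1/2)(48 + 507.9843) = 277.9921.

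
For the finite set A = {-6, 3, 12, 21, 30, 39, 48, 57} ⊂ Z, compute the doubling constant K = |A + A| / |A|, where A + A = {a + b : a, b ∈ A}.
K = |A + A| / |A| = 15/8

Enumerate A + A = {a + b : a, b ∈ A}. With |A| = 8, there are |A|^2 = 64 ordered sum pairs; collecting distinct values, A + A = {-12, -3, 6, 15, 24, 33, 42, 51, 60, 69, 78, 87, 96, 105, 114}, so |A + A| = 15. Thus K = 15/8. Here |A + A| = 2|A| − 1 = 15, the minimum possible — so K = 15/8 is minimal, which holds iff A is an arithmetic progression.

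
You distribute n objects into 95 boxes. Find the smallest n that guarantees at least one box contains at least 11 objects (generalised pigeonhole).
n = (11 − 1)·95 + 1 = 951

By the generalised pigeonhole principle, to guarantee some box contains ≥ r objects we need more than (r − 1) · k objects total. Threshold: n = (r − 1) · k + 1. With r = 11 and k = 95: n = 10 · 95 + 1 = 950 + 1 = 951. For n = 950 = 10 · 95, we can put exactly 10 objects in every box, avoiding 11 in any single one — so 951 is tight.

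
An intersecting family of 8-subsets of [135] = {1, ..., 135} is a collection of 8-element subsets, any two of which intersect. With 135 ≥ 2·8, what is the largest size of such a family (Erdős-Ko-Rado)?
max |F| = C(134, 7) = 131254487936

The Erdős-Ko-Rado theorem states: for n ≥ 2k, an intersecting family of k-subsets of an n-element set has size at most C(n − 1, k − 1), with equality for 'star' families {A ⊆ [n] : |A| = k, i ∈ A} (fix an element i). For n = 135, k = 8: C(134, 7) = 131254487936.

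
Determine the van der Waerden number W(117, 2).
W(117, 2) = 117 + 1 = 118

A 2-term AP is any pair of integers, so a monochromatic 2-AP exists iff some colour is used at least twice. With 117 colours, the colouring i ↦ i on {1, ..., 117} uses each colour once, avoiding any monochromatic pair, so W(117, 2) > 117. For {1, ..., 118}, pigeonhole forces two integers of the same colour, which form a monochromatic 2-AP. Hence W(117, 2) = 118.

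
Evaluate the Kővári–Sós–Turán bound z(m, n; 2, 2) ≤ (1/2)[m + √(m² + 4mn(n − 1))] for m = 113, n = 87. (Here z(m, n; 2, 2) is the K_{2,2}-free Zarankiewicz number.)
z(113, 87; 2, 2) ≤ (1/2)[113 + √(113² + 4·113·87·86)] = (1/2)[113 + √3394633] = 977.7265

Kővári–Sós–Turán: let r_1, ..., r_113 be the row sums and z = Σ r_i the total number of 1s. Each pair of columns can share at most one row with both entries 1 (else a 2×2 all-ones block appears), so Σ_i C(r_i, 2) ≤ C(87, 2) = 3741. By convexity Σ_i C(r_i, 2) ≥ 113·C(z/113, 2) = z(z − 113)/(2·113), giving z² − 113z − 113·87·86 ≤ 0 and hence z ≤ (1/2)[113 + √(12769 + 4·845466)] = (1/2)[113 + √3394633] ≈ (1/2)(113 + 1842.453) = 977.7265.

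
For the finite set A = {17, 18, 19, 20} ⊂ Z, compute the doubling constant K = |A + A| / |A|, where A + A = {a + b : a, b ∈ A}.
K = |A + A| / |A| = 7/4

Enumerate A + A = {a + b : a, b ∈ A}. With |A| = 4, there are |A|^2 = 16 ordered sum pairs; collecting distinct values, A + A = {34, 35, 36, 37, 38, 39, 40}, so |A + A| = 7. Thus K = 7/4. Here |A + A| = 2|A| − 1 = 7, the minimum possible — so K = 7/4 is minimal, which holds iff A is an arithmetic progression.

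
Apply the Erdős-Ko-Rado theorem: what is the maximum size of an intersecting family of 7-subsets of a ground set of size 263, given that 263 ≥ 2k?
max |F| = C(262, 6) = 424067747649

The Erdős-Ko-Rado theorem states: for n ≥ 2k, an intersecting family of k-subsets of an n-element set has size at most C(n − 1, k − 1), with equality for 'star' families {A ⊆ [n] : |A| = k, i ∈ A} (fix an element i). For n = 263, k = 7: C(262, 6) = 424067747649.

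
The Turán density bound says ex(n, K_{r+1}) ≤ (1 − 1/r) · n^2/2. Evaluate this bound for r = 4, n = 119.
Turán density bound = (3/4) · 119^2/2 = 42483/8 ≈ 5310.375

Turán's theorem: ex(n, K_{r+1}) is achieved by the complete r-partite Turán graph T(n, r) with parts as balanced as possible, and is at most (1 − 1/r) · n^2/2. For r = 4, n = 119: the density bound is (3/4) · 14161/2 = 42483/8 ≈ 5310.375. The integer-valued extremum is e(T(119, 4)) = 5310, which is strictly less than the density bound 42483/8 since 4 ∤ 119 (the parts of T(119, 4) cannot all be equal).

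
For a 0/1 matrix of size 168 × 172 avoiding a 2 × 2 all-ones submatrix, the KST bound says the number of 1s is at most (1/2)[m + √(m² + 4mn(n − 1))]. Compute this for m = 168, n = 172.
z(168, 172; 2, 2) ≤ (1/2)[168 + √(168² + 4·168·172·171)] = (1/2)[168 + √19793088] = 2308.4712

Kővári–Sós–Turán: let r_1, ..., r_168 be the row sums and z = Σ r_i the total number of 1s. Each pair of columns can share at most one row with both entries 1 (else a 2×2 all-ones block appears), so Σ_i C(r_i, 2) ≤ C(172, 2) = 14706. By convexity Σ_i C(r_i, 2) ≥ 168·C(z/168, 2) = z(z − 168)/(2·168), giving z² − 168z − 168·172·171 ≤ 0 and hence z ≤ (1/2)[168 + √(28224 + 4·4941216)] = (1/2)[168 + √19793088] ≈ (1/2)(168 + 4448.9423) = 2308.4712.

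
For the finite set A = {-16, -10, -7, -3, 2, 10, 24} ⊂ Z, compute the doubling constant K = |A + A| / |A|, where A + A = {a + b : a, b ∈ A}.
K = |A + A| / |A| = 26/7

Enumerate A + A = {a + b : a, b ∈ A}. With |A| = 7, there are |A|^2 = 49 ordered sum pairs; collecting distinct values, A + A = {-32, -26, -23, -20, -19, -17, -14, -13, -10, -8, -6, -5, -1, 0, 3, 4, 7, 8, 12, 14, 17, 20, 21, 26, 34, 48}, so |A + A| = 26. Thus K = 26/7. For comparison, the minimum possible |A + A| over all 7-element sets is 2·7 − 1 = 13 (so min K = 13/7), attained only by arithmetic progressions.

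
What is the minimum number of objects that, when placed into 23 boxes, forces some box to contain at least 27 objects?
n = (27 − 1)·23 + 1 = 599

By the generalised pigeonhole principle, to guarantee some box contains ≥ r objects we need more than (r − 1) · k objects total. Threshold: n = (r − 1) · k + 1. With r = 27 and k = 23: n = 26 · 23 + 1 = 598 + 1 = 599. For n = 598 = 26 · 23, we can put exactly 26 objects in every box, avoiding 27 in any single one — so 599 is tight.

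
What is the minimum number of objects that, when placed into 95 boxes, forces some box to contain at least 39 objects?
n = (39 − 1)·95 + 1 = 3611

By the generalised pigeonhole principle, to guarantee some box contains ≥ r objects we need more than (r − 1) · k objects total. Threshold: n = (r − 1) · k + 1. With r = 39 and k = 95: n = 38 · 95 + 1 = 3610 + 1 = 3611. For n = 3610 = 38 · 95, we can put exactly 38 objects in every box, avoiding 39 in any single one — so 3611 is tight.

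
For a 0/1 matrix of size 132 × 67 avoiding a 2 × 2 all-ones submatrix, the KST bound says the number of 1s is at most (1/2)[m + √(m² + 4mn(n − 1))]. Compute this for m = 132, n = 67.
z(132, 67; 2, 2) ≤ (1/2)[132 + √(132² + 4·132·67·66)] = (1/2)[132 + √2352240] = 832.8507

Kővári–Sós–Turán: let r_1, ..., r_132 be the row sums and z = Σ r_i the total number of 1s. Each pair of columns can share at most one row with both entries 1 (else a 2×2 all-ones block appears), so Σ_i C(r_i, 2) ≤ C(67, 2) = 2211. By convexity Σ_i C(r_i, 2) ≥ 132·C(z/132, 2) = z(z − 132)/(2·132), giving z² − 132z − 132·67·66 ≤ 0 and hence z ≤ (1/2)[132 + √(17424 + 4·583704)] = (1/2)[132 + √2352240] ≈ (1/2)(132 + 1533.7014) = 832.8507.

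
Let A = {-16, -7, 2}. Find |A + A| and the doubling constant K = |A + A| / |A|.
K = |A + A| / |A| = 5/3

Enumerate A + A = {a + b : a, b ∈ A}. With |A| = 3, there are |A|^2 = 9 ordered sum pairs; collecting distinct values, A + A = {-32, -23, -14, -5, 4}, so |A + A| = 5. Thus K = 5/3. Here |A + A| = 2|A| − 1 = 5, the minimum possible — so K = 5/3 is minimal, which holds iff A is an arithmetic progression.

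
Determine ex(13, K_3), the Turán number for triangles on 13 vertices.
ex(13, K_3) = ⌊13^2/4⌋ = 42

Mantel (1907): a triangle-free graph on n vertices has at most ⌊n^2/4⌋ edges, with equality for the complete bipartite graph K_{⌊n/2⌋, ⌈n/2⌉}. For n = 13: ⌊13^2/4⌋ = ⌊169/4⌋ = 42. The extremal graph is K_{6, 7}, which has 6·7 = 42 edges.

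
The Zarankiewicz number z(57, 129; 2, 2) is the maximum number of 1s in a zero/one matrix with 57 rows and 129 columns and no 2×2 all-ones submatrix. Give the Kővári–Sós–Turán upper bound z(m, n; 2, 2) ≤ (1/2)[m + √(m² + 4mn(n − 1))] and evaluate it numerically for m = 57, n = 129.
z(57, 129; 2, 2) ≤ (1/2)[57 + √(57² + 4·57·129·128)] = (1/2)[57 + √3767985] = 999.0649

Kővári–Sós–Turán: let r_1, ..., r_57 be the row sums and z = Σ r_i the total number of 1s. Each pair of columns can share at most one row with both entries 1 (else a 2×2 all-ones block appears), so Σ_i C(r_i, 2) ≤ C(129, 2) = 8256. By convexity Σ_i C(r_i, 2) ≥ 57·C(z/57, 2) = z(z − 57)/(2·57), giving z² − 57z − 57·129·128 ≤ 0 and hence z ≤ (1/2)[57 + √(3249 + 4·941184)] = (1/2)[57 + √3767985] ≈ (1/2)(57 + 1941.1298) = 999.0649.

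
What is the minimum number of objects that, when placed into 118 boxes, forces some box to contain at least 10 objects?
n = (10 − 1)·118 + 1 = 1063

By the generalised pigeonhole principle, to guarantee some box contains ≥ r objects we need more than (r − 1) · k objects total. Threshold: n = (r − 1) · k + 1. With r = 10 and k = 118: n = 9 · 118 + 1 = 1062 + 1 = 1063. For n = 1062 = 9 · 118, we can put exactly 9 objects in every box, avoiding 10 in any single one — so 1063 is tight.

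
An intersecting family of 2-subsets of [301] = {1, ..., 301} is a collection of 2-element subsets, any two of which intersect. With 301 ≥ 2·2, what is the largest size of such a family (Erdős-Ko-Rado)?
max |F| = C(300, 1) = 300

The Erdős-Ko-Rado theorem states: for n ≥ 2k, an intersecting family of k-subsets of an n-element set has size at most C(n − 1, k − 1), with equality for 'star' families {A ⊆ [n] : |A| = k, i ∈ A} (fix an element i). For n = 301, k = 2: C(300, 1) = 300.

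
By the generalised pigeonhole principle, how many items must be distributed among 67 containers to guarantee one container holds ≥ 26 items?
n = (26 − 1)·67 + 1 = 1676

By the generalised pigeonhole principle, to guarantee some box contains ≥ r objects we need more than (r − 1) · k objects total. Threshold: n = (r − 1) · k + 1. With r = 26 and k = 67: n = 25 · 67 + 1 = 1675 + 1 = 1676. For n = 1675 = 25 · 67, we can put exactly 25 objects in every box, avoiding 26 in any single one — so 1676 is tight.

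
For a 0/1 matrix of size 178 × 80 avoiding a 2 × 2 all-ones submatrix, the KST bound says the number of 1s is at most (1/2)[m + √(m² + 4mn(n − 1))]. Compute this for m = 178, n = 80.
z(178, 80; 2, 2) ≤ (1/2)[178 + √(178² + 4·178·80·79)] = (1/2)[178 + √4531524] = 1153.3688

Kővári–Sós–Turán: let r_1, ..., r_178 be the row sums and z = Σ r_i the total number of 1s. Each pair of columns can share at most one row with both entries 1 (else a 2×2 all-ones block appears), so Σ_i C(r_i, 2) ≤ C(80, 2) = 3160. By convexity Σ_i C(r_i, 2) ≥ 178·C(z/178, 2) = z(z − 178)/(2·178), giving z² − 178z − 178·80·79 ≤ 0 and hence z ≤ (1/2)[178 + √(31684 + 4·1124960)] = (1/2)[178 + √4531524] ≈ (1/2)(178 + 2128.7377) = 1153.3688.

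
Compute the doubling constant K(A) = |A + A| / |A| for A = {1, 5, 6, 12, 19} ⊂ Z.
K = |A + A| / |A| = 14/5

Enumerate A + A = {a + b : a, b ∈ A}. With |A| = 5, there are |A|^2 = 25 ordered sum pairs; collecting distinct values, A + A = {2, 6, 7, 10, 11, 12, 13, 17, 18, 20, 24, 25, 31, 38}, so |A + A| = 14. Thus K = 14/5. For comparison, the minimum possible |A + A| over all 5-element sets is 2·5 − 1 = 9 (so min K = 9/5), attained only by arithmetic progressions.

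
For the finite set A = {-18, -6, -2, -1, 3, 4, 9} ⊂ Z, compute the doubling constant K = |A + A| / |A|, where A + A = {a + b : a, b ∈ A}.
K = |A + A| / |A| = 22/7

Enumerate A + A = {a + b : a, b ∈ A}. With |A| = 7, there are |A|^2 = 49 ordered sum pairs; collecting distinct values, A + A = {-36, -24, -20, -19, -15, -14, -12, -9, -8, -7, -4, -3, -2, 1, 2, 3, 6, 7, 8, 12, 13, 18}, so |A + A| = 22. Thus K = 22/7. For comparison, the minimum possible |A + A| over all 7-element sets is 2·7 − 1 = 13 (so min K = 13/7), attained only by arithmetic progressions.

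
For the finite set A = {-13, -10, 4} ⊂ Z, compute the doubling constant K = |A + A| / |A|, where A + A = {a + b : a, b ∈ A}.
K = |A + A| / |A| = 6/3 = 2

Enumerate A + A = {a + b : a, b ∈ A}. With |A| = 3, there are |A|^2 = 9 ordered sum pairs; collecting distinct values, A + A = {-26, -23, -20, -9, -6, 8}, so |A + A| = 6. Thus K = 6/3 = 2. For comparison, the minimum possible |A + A| over all 3-element sets is 2·3 − 1 = 5 (so min K = 5/3), attained only by arithmetic progressions.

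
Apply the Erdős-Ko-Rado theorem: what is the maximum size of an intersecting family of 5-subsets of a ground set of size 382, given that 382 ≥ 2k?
max |F| = C(381, 4) = 864228015

Erdős-Ko-Rado (1961): when n ≥ 2k, max |F| = C(n−1, k−1). The bound is attained by the star {A : i ∈ A} for any fixed i ∈ [n]. Here C(382−1, 5−1) = C(381, 4) = 864228015.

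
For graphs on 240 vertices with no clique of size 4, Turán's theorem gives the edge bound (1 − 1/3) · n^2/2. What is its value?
Turán density bound = (2/3) · 240^2/2 = 19200

Turán's theorem: ex(n, K_{r+1}) is achieved by the complete r-partite Turán graph T(n, r) with parts as balanced as possible, and is at most (1 − 1/r) · n^2/2. For r = 3, n = 240: the density bound is (2/3) · 57600/2 = 19200. Since 3 ∣ 240, the Turán graph T(240, 3) has parts of equal size 80, and its edge count e(T(240, 3)) = 19200 attains the density bound exactly.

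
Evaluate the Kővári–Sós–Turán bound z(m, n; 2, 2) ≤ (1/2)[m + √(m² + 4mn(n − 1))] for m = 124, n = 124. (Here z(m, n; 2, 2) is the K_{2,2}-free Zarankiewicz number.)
z(124, 124; 2, 2) ≤ (1/2)[124 + √(124² + 4·124·124·123)] = (1/2)[124 + √7580368] = 1438.6234

Kővári–Sós–Turán: let r_1, ..., r_124 be the row sums and z = Σ r_i the total number of 1s. Each pair of columns can share at most one row with both entries 1 (else a 2×2 all-ones block appears), so Σ_i C(r_i, 2) ≤ C(124, 2) = 7626. By convexity Σ_i C(r_i, 2) ≥ 124·C(z/124, 2) = z(z − 124)/(2·124), giving z² − 124z − 124·124·123 ≤ 0 and hence z ≤ (1/2)[124 + √(15376 + 4·1891248)] = (1/2)[124 + √7580368] ≈ (1/2)(124 + 2753.2468) = 1438.6234.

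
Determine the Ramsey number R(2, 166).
R(2, 166) = 166

R(2, k) = k for all k ≥ 2: in a 2-colouring of K_k, either some edge is red (a red K_2) or all edges are blue (a blue K_k). And K_{165} coloured all-blue has no blue K_166, so R(2, 166) > 165. Hence R(2, 166) = 166.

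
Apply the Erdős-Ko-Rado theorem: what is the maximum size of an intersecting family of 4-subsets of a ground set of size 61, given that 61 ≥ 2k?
max |F| = C(60, 3) = 34220

The Erdős-Ko-Rado theorem states: for n ≥ 2k, an intersecting family of k-subsets of an n-element set has size at most C(n − 1, k − 1), with equality for 'star' families {A ⊆ [n] : |A| = k, i ∈ A} (fix an element i). For n = 61, k = 4: C(60, 3) = 34220.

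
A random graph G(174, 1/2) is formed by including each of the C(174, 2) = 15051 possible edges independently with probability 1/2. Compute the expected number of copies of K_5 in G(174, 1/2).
E[# K_5] = C(174, 5) · (1/2)^C(5, 2) = 1254260034 / 2^10 = 627130017/512 ≈ 1224863.314453

For each 5-subset S of vertices (there are C(174, 5) = 1254260034 such S), let X_S = 1 if S induces a K_5 (all C(5, 2) = 10 edges present). Then P(X_S = 1) = (1/2)^10 = 1/1024. By linearity of expectation, E[# K_5] = C(174, 5) · (1/2)^10 = 1254260034 / 1024 = 627130017/512 ≈ 1224863.314453.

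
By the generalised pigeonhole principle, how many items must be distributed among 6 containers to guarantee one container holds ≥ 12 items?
n = (12 − 1)·6 + 1 = 67

By the generalised pigeonhole principle, to guarantee some box contains ≥ r objects we need more than (r − 1) · k objects total. Threshold: n = (r − 1) · k + 1. With r = 12 and k = 6: n = 11 · 6 + 1 = 66 + 1 = 67. For n = 66 = 11 · 6, we can put exactly 11 objects in every box, avoiding 12 in any single one — so 67 is tight.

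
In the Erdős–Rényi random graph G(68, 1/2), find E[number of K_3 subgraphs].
E[# K_3] = C(68, 3) · (1/2)^C(3, 2) = 50116 / 2^3 = 12529/2 = 6264.5

For each 3-subset S of vertices (there are C(68, 3) = 50116 such S), let X_S = 1 if S induces a K_3 (all C(3, 2) = 3 edges present). Then P(X_S = 1) = (1/2)^3 = 1/8. By linearity of expectation, E[# K_3] = C(68, 3) · (1/2)^3 = 50116 / 8 = 12529/2 = 6264.5.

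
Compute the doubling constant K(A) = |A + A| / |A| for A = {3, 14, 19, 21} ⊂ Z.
K = |A + A| / |A| = 10/4 = 5/2

Enumerate A + A = {a + b : a, b ∈ A}. With |A| = 4, there are |A|^2 = 16 ordered sum pairs; collecting distinct values, A + A = {6, 17, 22, 24, 28, 33, 35, 38, 40, 42}, so |A + A| = 10. Thus K = 10/4 = 5/2. For comparison, the minimum possible |A + A| over all 4-element sets is 2·4 − 1 = 7 (so min K = 7/4), attained only by arithmetic progressions.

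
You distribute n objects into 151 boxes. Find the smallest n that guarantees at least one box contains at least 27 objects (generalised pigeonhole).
n = (27 − 1)·151 + 1 = 3927

By the generalised pigeonhole principle, to guarantee some box contains ≥ r objects we need more than (r − 1) · k objects total. Threshold: n = (r − 1) · k + 1. With r = 27 and k = 151: n = 26 · 151 + 1 = 3926 + 1 = 3927. For n = 3926 = 26 · 151, we can put exactly 26 objects in every box, avoiding 27 in any single one — so 3927 is tight.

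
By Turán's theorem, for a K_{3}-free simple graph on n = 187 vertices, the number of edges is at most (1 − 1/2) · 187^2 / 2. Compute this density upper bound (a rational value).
Turán density bound = (1/2) · 187^2/2 = 34969/4 ≈ 8742.25

Turán's theorem: ex(n, K_{r+1}) is achieved by the complete r-partite Turán graph T(n, r) with parts as balanced as possible, and is at most (1 − 1/r) · n^2/2. For r = 2, n = 187: the density bound is (1/2) · 34969/2 = 34969/4 ≈ 8742.25. The integer-valued extremum is e(T(187, 2)) = 8742, which is strictly less than the density bound 34969/4 since 2 ∤ 187 (the parts of T(187, 2) cannot all be equal).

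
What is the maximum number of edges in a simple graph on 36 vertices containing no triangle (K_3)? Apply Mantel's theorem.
ex(36, K_3) = ⌊36^2/4⌋ = 324

Mantel (1907): a triangle-free graph on n vertices has at most ⌊n^2/4⌋ edges, with equality for the complete bipartite graph K_{⌊n/2⌋, ⌈n/2⌉}. For n = 36: ⌊36^2/4⌋ = ⌊1296/4⌋ = 324. The extremal graph is K_{18, 18}, which has 18·18 = 324 edges.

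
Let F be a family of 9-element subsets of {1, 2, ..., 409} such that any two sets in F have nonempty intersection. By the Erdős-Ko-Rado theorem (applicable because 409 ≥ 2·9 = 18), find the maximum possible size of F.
max |F| = C(408, 8) = 17773458424095231

Erdős-Ko-Rado (1961): when n ≥ 2k, max |F| = C(n−1, k−1). The bound is attained by the star {A : i ∈ A} for any fixed i ∈ [n]. Here C(409−1, 9−1) = C(408, 8) = 17773458424095231.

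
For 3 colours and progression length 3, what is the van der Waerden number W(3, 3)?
W(3, 3) = 27

This is a classical value, W(3, 3) = 27, established by combining an explicit 3-colouring of {1, ..., 26} with no monochromatic 3-AP (giving the lower bound W(3, 3) > 26) and a finite case analysis / exhaustive computer search showing every 3-colouring of {1, ..., 27} has such an AP.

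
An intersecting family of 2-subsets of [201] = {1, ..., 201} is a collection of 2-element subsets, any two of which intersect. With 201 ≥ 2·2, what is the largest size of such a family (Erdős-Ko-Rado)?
max |F| = C(200, 1) = 200

The Erdős-Ko-Rado theorem states: for n ≥ 2k, an intersecting family of k-subsets of an n-element set has size at most C(n − 1, k − 1), with equality for 'star' families {A ⊆ [n] : |A| = k, i ∈ A} (fix an element i). For n = 201, k = 2: C(200, 1) = 200.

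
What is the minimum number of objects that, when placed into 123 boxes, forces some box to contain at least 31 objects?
n = (31 − 1)·123 + 1 = 3691

By the generalised pigeonhole principle, to guarantee some box contains ≥ r objects we need more than (r − 1) · k objects total. Threshold: n = (r − 1) · k + 1. With r = 31 and k = 123: n = 30 · 123 + 1 = 3690 + 1 = 3691. For n = 3690 = 30 · 123, we can put exactly 30 objects in every box, avoiding 31 in any single one — so 3691 is tight.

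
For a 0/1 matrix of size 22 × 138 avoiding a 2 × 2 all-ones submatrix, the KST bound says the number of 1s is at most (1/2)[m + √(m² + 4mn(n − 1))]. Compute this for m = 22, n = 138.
z(22, 138; 2, 2) ≤ (1/2)[22 + √(22² + 4·22·138·137)] = (1/2)[22 + √1664212] = 656.0217

Kővári–Sós–Turán: let r_1, ..., r_22 be the row sums and z = Σ r_i the total number of 1s. Each pair of columns can share at most one row with both entries 1 (else a 2×2 all-ones block appears), so Σ_i C(r_i, 2) ≤ C(138, 2) = 9453. By convexity Σ_i C(r_i, 2) ≥ 22·C(z/22, 2) = z(z − 22)/(2·22), giving z² − 22z − 22·138·137 ≤ 0 and hence z ≤ (1/2)[22 + √(484 + 4·415932)] = (1/2)[22 + √1664212] ≈ (1/2)(22 + 1290.0434) = 656.0217.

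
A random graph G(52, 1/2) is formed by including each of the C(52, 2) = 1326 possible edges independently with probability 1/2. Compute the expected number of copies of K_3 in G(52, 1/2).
E[# K_3] = C(52, 3) · (1/2)^C(3, 2) = 22100 / 2^3 = 5525/2 = 2762.5

For each 3-subset S of vertices (there are C(52, 3) = 22100 such S), let X_S = 1 if S induces a K_3 (all C(3, 2) = 3 edges present). Then P(X_S = 1) = (1/2)^3 = 1/8. By linearity of expectation, E[# K_3] = C(52, 3) · (1/2)^3 = 22100 / 8 = 5525/2 = 2762.5.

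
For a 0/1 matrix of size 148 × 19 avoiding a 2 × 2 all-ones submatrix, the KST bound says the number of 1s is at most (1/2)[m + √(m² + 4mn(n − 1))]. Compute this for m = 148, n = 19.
z(148, 19; 2, 2) ≤ (1/2)[148 + √(148² + 4·148·19·18)] = (1/2)[148 + √224368] = 310.8375

Kővári–Sós–Turán: let r_1, ..., r_148 be the row sums and z = Σ r_i the total number of 1s. Each pair of columns can share at most one row with both entries 1 (else a 2×2 all-ones block appears), so Σ_i C(r_i, 2) ≤ C(19, 2) = 171. By convexity Σ_i C(r_i, 2) ≥ 148·C(z/148, 2) = z(z − 148)/(2·148), giving z² − 148z − 148·19·18 ≤ 0 and hence z ≤ (1/2)[148 + √(21904 + 4·50616)] = (1/2)[148 + √224368] ≈ (1/2)(148 + 473.675) = 310.8375.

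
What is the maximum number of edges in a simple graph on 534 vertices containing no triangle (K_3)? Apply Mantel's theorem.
ex(534, K_3) = ⌊534^2/4⌋ = 71289

Mantel (1907): a triangle-free graph on n vertices has at most ⌊n^2/4⌋ edges, with equality for the complete bipartite graph K_{⌊n/2⌋, ⌈n/2⌉}. For n = 534: ⌊534^2/4⌋ = ⌊285156/4⌋ = 71289. The extremal graph is K_{267, 267}, which has 267·267 = 71289 edges.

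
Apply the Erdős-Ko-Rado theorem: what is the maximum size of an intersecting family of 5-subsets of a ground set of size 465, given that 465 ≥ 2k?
max |F| = C(464, 4) = 1906472876

The Erdős-Ko-Rado theorem states: for n ≥ 2k, an intersecting family of k-subsets of an n-element set has size at most C(n − 1, k − 1), with equality for 'star' families {A ⊆ [n] : |A| = k, i ∈ A} (fix an element i). For n = 465, k = 5: C(464, 4) = 1906472876.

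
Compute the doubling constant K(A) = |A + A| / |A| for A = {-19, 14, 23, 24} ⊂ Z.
K = |A + A| / |A| = 10/4 = 5/2

Enumerate A + A = {a + b : a, b ∈ A}. With |A| = 4, there are |A|^2 = 16 ordered sum pairs; collecting distinct values, A + A = {-38, -5, 4, 5, 28, 37, 38, 46, 47, 48}, so |A + A| = 10. Thus K = 10/4 = 5/2. For comparison, the minimum possible |A + A| over all 4-element sets is 2·4 − 1 = 7 (so min K = 7/4), attained only by arithmetic progressions.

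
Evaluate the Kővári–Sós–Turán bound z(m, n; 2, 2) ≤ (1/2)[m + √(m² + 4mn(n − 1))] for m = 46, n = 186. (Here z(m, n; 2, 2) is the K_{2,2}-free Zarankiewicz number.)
z(46, 186; 2, 2) ≤ (1/2)[46 + √(46² + 4·46·186·185)] = (1/2)[46 + √6333556] = 1281.3279

Kővári–Sós–Turán: let r_1, ..., r_46 be the row sums and z = Σ r_i the total number of 1s. Each pair of columns can share at most one row with both entries 1 (else a 2×2 all-ones block appears), so Σ_i C(r_i, 2) ≤ C(186, 2) = 17205. By convexity Σ_i C(r_i, 2) ≥ 46·C(z/46, 2) = z(z − 46)/(2·46), giving z² − 46z − 46·186·185 ≤ 0 and hence z ≤ (1/2)[46 + √(2116 + 4·1582860)] = (1/2)[46 + √6333556] ≈ (1/2)(46 + 2516.6557) = 1281.3279.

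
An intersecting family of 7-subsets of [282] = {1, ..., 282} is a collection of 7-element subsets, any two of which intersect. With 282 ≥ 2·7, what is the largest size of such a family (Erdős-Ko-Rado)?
max |F| = C(281, 6) = 647992090956

The Erdős-Ko-Rado theorem states: for n ≥ 2k, an intersecting family of k-subsets of an n-element set has size at most C(n − 1, k − 1), with equality for 'star' families {A ⊆ [n] : |A| = k, i ∈ A} (fix an element i). For n = 282, k = 7: C(281, 6) = 647992090956.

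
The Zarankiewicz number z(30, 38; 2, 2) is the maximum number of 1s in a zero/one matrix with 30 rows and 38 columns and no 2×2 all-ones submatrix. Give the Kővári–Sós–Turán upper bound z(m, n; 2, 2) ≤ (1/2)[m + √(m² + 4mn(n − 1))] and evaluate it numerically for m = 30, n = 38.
z(30, 38; 2, 2) ≤ (1/2)[30 + √(30² + 4·30·38·37)] = (1/2)[30 + √169620] = 220.9247

Kővári–Sós–Turán: let r_1, ..., r_30 be the row sums and z = Σ r_i the total number of 1s. Each pair of columns can share at most one row with both entries 1 (else a 2×2 all-ones block appears), so Σ_i C(r_i, 2) ≤ C(38, 2) = 703. By convexity Σ_i C(r_i, 2) ≥ 30·C(z/30, 2) = z(z − 30)/(2·30), giving z² − 30z − 30·38·37 ≤ 0 and hence z ≤ (1/2)[30 + √(900 + 4·42180)] = (1/2)[30 + √169620] ≈ (1/2)(30 + 411.8495) = 220.9247.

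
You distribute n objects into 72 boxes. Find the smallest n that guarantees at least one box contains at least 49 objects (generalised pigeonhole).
n = (49 − 1)·72 + 1 = 3457

By the generalised pigeonhole principle, to guarantee some box contains ≥ r objects we need more than (r − 1) · k objects total. Threshold: n = (r − 1) · k + 1. With r = 49 and k = 72: n = 48 · 72 + 1 = 3456 + 1 = 3457. For n = 3456 = 48 · 72, we can put exactly 48 objects in every box, avoiding 49 in any single one — so 3457 is tight.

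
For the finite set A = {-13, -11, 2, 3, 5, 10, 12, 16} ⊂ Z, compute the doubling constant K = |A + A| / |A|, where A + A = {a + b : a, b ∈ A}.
K = |A + A| / |A| = 32/8 = 4

Enumerate A + A = {a + b : a, b ∈ A}. With |A| = 8, there are |A|^2 = 64 ordered sum pairs; collecting distinct values, A + A = {-26, -24, -22, -11, -10, -9, -8, -6, -3, -1, 1, 3, 4, 5, 6, 7, 8, 10, 12, 13, 14, 15, 17, 18, 19, 20, 21, 22, 24, 26, 28, 32}, so |A + A| = 32. Thus K = 32/8 = 4. For comparison, the minimum possible |A + A| over all 8-element sets is 2·8 − 1 = 15 (so min K = 15/8), attained only by arithmetic progressions.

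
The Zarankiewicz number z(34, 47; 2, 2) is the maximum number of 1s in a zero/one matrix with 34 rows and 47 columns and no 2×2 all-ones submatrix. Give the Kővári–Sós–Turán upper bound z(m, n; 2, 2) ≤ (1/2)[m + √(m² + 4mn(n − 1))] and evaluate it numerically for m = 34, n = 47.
z(34, 47; 2, 2) ≤ (1/2)[34 + √(34² + 4·34·47·46)] = (1/2)[34 + √295188] = 288.656

Kővári–Sós–Turán: let r_1, ..., r_34 be the row sums and z = Σ r_i the total number of 1s. Each pair of columns can share at most one row with both entries 1 (else a 2×2 all-ones block appears), so Σ_i C(r_i, 2) ≤ C(47, 2) = 1081. By convexity Σ_i C(r_i, 2) ≥ 34·C(z/34, 2) = z(z − 34)/(2·34), giving z² − 34z − 34·47·46 ≤ 0 and hence z ≤ (1/2)[34 + √(1156 + 4·73508)] = (1/2)[34 + √295188] ≈ (1/2)(34 + 543.3121) = 288.656.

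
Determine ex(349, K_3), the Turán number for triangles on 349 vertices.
ex(349, K_3) = ⌊349^2/4⌋ = 30450

Mantel (1907): a triangle-free graph on n vertices has at most ⌊n^2/4⌋ edges, with equality for the complete bipartite graph K_{⌊n/2⌋, ⌈n/2⌉}. For n = 349: ⌊349^2/4⌋ = ⌊121801/4⌋ = 30450. The extremal graph is K_{174, 175}, which has 174·175 = 30450 edges.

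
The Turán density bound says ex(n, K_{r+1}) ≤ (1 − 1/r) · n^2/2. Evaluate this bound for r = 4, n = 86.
Turán density bound = (3/4) · 86^2/2 = 5547/2 ≈ 2773.5

Turán's theorem: ex(n, K_{r+1}) is achieved by the complete r-partite Turán graph T(n, r) with parts as balanced as possible, and is at most (1 − 1/r) · n^2/2. For r = 4, n = 86: the density bound is (3/4) · 7396/2 = 5547/2 ≈ 2773.5. The integer-valued extremum is e(T(86, 4)) = 2773, which is strictly less than the density bound 5547/2 since 4 ∤ 86 (the parts of T(86, 4) cannot all be equal).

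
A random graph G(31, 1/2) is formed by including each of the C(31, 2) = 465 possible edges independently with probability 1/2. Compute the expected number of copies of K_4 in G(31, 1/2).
E[# K_4] = C(31, 4) · (1/2)^C(4, 2) = 31465 / 2^6 = 491.640625

For each 4-subset S of vertices (there are C(31, 4) = 31465 such S), let X_S = 1 if S induces a K_4 (all C(4, 2) = 6 edges present). Then P(X_S = 1) = (1/2)^6 = 1/64. By linearity of expectation, E[# K_4] = C(31, 4) · (1/2)^6 = 31465 / 64 = 491.640625.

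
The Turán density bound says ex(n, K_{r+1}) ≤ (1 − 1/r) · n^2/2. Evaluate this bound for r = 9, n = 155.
Turán density bound = (8/9) · 155^2/2 = 96100/9 ≈ 10677.7778

Turán's theorem: ex(n, K_{r+1}) is achieved by the complete r-partite Turán graph T(n, r) with parts as balanced as possible, and is at most (1 − 1/r) · n^2/2. For r = 9, n = 155: the density bound is (8/9) · 24025/2 = 96100/9 ≈ 10677.7778. The integer-valued extremum is e(T(155, 9)) = 10677, which is strictly less than the density bound 96100/9 since 9 ∤ 155 (the parts of T(155, 9) cannot all be equal).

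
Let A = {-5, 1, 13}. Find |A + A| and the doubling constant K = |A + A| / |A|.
K = |A + A| / |A| = 6/3 = 2

Enumerate A + A = {a + b : a, b ∈ A}. With |A| = 3, there are |A|^2 = 9 ordered sum pairs; collecting distinct values, A + A = {-10, -4, 2, 8, 14, 26}, so |A + A| = 6. Thus K = 6/3 = 2. For comparison, the minimum possible |A + A| over all 3-element sets is 2·3 − 1 = 5 (so min K = 5/3), attained only by arithmetic progressions.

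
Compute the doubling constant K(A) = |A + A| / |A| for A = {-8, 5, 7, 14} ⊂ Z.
K = |A + A| / |A| = 10/4 = 5/2

Enumerate A + A = {a + b : a, b ∈ A}. With |A| = 4, there are |A|^2 = 16 ordered sum pairs; collecting distinct values, A + A = {-16, -3, -1, 6, 10, 12, 14, 19, 21, 28}, so |A + A| = 10. Thus K = 10/4 = 5/2. For comparison, the minimum possible |A + A| over all 4-element sets is 2·4 − 1 = 7 (so min K = 7/4), attained only by arithmetic progressions.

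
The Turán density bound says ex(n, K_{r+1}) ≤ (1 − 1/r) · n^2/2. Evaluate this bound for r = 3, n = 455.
Turán density bound = (2/3) · 455^2/2 = 207025/3 ≈ 69008.3333

Turán's theorem: ex(n, K_{r+1}) is achieved by the complete r-partite Turán graph T(n, r) with parts as balanced as possible, and is at most (1 − 1/r) · n^2/2. For r = 3, n = 455: the density bound is (2/3) · 207025/2 = 207025/3 ≈ 69008.3333. The integer-valued extremum is e(T(455, 3)) = 69008, which is strictly less than the density bound 207025/3 since 3 ∤ 455 (the parts of T(455, 3) cannot all be equal).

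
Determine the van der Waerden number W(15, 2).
W(15, 2) = 15 + 1 = 16

A 2-term AP is any pair of integers, so a monochromatic 2-AP exists iff some colour is used at least twice. With 15 colours, the colouring i ↦ i on {1, ..., 15} uses each colour once, avoiding any monochromatic pair, so W(15, 2) > 15. For {1, ..., 16}, pigeonhole forces two integers of the same colour, which form a monochromatic 2-AP. Hence W(15, 2) = 16.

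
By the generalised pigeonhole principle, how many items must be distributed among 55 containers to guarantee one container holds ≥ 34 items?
n = (34 − 1)·55 + 1 = 1816

By the generalised pigeonhole principle, to guarantee some box contains ≥ r objects we need more than (r − 1) · k objects total. Threshold: n = (r − 1) · k + 1. With r = 34 and k = 55: n = 33 · 55 + 1 = 1815 + 1 = 1816. For n = 1815 = 33 · 55, we can put exactly 33 objects in every box, avoiding 34 in any single one — so 1816 is tight.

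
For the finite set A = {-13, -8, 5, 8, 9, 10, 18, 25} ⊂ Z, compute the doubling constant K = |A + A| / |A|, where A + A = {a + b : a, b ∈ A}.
K = |A + A| / |A| = 32/8 = 4

Enumerate A + A = {a + b : a, b ∈ A}. With |A| = 8, there are |A|^2 = 64 ordered sum pairs; collecting distinct values, A + A = {-26, -21, -16, -8, -5, -4, -3, 0, 1, 2, 5, 10, 12, 13, 14, 15, 16, 17, 18, 19, 20, 23, 26, 27, 28, 30, 33, 34, 35, 36, 43, 50}, so |A + A| = 32. Thus K = 32/8 = 4. For comparison, the minimum possible |A + A| over all 8-element sets is 2·8 − 1 = 15 (so min K = 15/8), attained only by arithmetic progressions.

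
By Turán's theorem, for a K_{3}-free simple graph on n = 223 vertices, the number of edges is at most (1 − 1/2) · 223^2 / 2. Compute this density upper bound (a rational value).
Turán density bound = (1/2) · 223^2/2 = 49729/4 ≈ 12432.25

Turán's theorem: ex(n, K_{r+1}) is achieved by the complete r-partite Turán graph T(n, r) with parts as balanced as possible, and is at most (1 − 1/r) · n^2/2. For r = 2, n = 223: the density bound is (1/2) · 49729/2 = 49729/4 ≈ 12432.25. The integer-valued extremum is e(T(223, 2)) = 12432, which is strictly less than the density bound 49729/4 since 2 ∤ 223 (the parts of T(223, 2) cannot all be equal).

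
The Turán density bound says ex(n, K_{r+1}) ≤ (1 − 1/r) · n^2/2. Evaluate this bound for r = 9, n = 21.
Turán density bound = (8/9) · 21^2/2 = 196

Turán's theorem: ex(n, K_{r+1}) is achieved by the complete r-partite Turán graph T(n, r) with parts as balanced as possible, and is at most (1 − 1/r) · n^2/2. For r = 9, n = 21: the density bound is (8/9) · 441/2 = 196. The integer-valued extremum is e(T(21, 9)) = 195, which is strictly less than the density bound 196 since 9 ∤ 21 (the parts of T(21, 9) cannot all be equal).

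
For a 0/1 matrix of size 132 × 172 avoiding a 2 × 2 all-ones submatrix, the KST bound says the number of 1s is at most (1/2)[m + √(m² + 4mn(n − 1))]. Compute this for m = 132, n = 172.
z(132, 172; 2, 2) ≤ (1/2)[132 + √(132² + 4·132·172·171)] = (1/2)[132 + √15546960] = 2037.4817

Kővári–Sós–Turán: let r_1, ..., r_132 be the row sums and z = Σ r_i the total number of 1s. Each pair of columns can share at most one row with both entries 1 (else a 2×2 all-ones block appears), so Σ_i C(r_i, 2) ≤ C(172, 2) = 14706. By convexity Σ_i C(r_i, 2) ≥ 132·C(z/132, 2) = z(z − 132)/(2·132), giving z² − 132z − 132·172·171 ≤ 0 and hence z ≤ (1/2)[132 + √(17424 + 4·3882384)] = (1/2)[132 + √15546960] ≈ (1/2)(132 + 3942.9634) = 2037.4817.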